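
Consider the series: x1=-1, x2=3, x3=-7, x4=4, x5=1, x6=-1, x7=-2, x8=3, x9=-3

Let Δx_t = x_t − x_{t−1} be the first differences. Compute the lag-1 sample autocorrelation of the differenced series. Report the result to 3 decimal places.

First differences Δx: 4, -10, 11, -3, -2, -1, 5, -6
Mean of differences = -0.2500
Numerator Σ(Δx_t−Δx̄)(Δx_{t+1}−Δx̄) = -210.0625
Denominator Σ(Δx_t−Δx̄)² = 311.5000
r_1(Δx) = -210.0625 / 311.5000 = -0.674

-0.674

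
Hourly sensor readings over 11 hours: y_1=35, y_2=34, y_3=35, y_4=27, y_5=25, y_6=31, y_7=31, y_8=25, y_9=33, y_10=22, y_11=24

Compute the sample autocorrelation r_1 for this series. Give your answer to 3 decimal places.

Mean ȳ = (35 + 34 + 35 + 27 + 25 + 31 + 31 + 25 + 33 + 22 + 24)/11 = 29.2727
Numerator Σ_{t=1}^{10}(y_t−ȳ)(y_{t+1}−ȳ) = 34.3802
Denominator Σ(y_t−ȳ)² = 230.1818
r_1 = 34.3802 / 230.1818 = 0.149

0.149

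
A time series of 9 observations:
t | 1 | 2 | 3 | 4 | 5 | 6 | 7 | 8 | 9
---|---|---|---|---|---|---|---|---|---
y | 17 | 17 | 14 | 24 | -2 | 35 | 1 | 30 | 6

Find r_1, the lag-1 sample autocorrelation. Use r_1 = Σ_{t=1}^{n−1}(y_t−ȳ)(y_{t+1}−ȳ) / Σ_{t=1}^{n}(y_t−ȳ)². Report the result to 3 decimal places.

-0.891

Mean ȳ = (17 + 17 + 14 + 24 − 2 + 35 + 1 + 30 + 6)/9 = 15.7778
Numerator Σ_{t=1}^{8}(y_t−ȳ)(y_{t+1}−ȳ) = -1136.4938
Denominator Σ(y_t−ȳ)² = 1275.5556
r_1 = -1136.4938 / 1275.5556 = -0.891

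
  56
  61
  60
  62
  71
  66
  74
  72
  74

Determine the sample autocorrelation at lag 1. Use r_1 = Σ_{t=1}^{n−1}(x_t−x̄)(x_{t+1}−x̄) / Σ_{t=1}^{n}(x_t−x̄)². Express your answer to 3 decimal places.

0.490

Mean x̄ = (56 + 61 + 60 + 62 + 71 + 66 + 74 + 72 + 74)/9 = 66.2222
Numerator Σ_{t=1}^{8}(x_t−x̄)(x_{t+1}−x̄) = 179.0617
Denominator Σ(x_t−x̄)² = 365.5556
r_1 = 179.0617 / 365.5556 = 0.490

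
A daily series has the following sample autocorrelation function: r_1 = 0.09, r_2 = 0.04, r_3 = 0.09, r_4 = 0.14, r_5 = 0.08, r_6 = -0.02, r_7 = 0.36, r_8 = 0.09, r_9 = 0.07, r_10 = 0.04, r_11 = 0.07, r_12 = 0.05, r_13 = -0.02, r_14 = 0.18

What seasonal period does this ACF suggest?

The largest autocorrelation is r_7 = 0.36, with a weaker echo at lag 14 (0.18); the remaining lags stay at or below 0.14.
The dominant spike at lag 7 indicates a seasonal period of 7.

7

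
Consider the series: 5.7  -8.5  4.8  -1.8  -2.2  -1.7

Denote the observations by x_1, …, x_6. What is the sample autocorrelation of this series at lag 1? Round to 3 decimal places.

Mean x̄ = (5.7 − 8.5 + 4.8 − 1.8 − 2.2 − 1.7)/6 = -0.6167
Σ(x_t−x̄)(x_{t+1}−x̄) = (-49.7964) + (-42.7014) + (-6.4097) + (1.8736) + (1.7153) = -95.3186
Denominator Σ(x_t−x̄)² = 136.4683
r_1 = -95.3186 / 136.4683 = -0.698

-0.698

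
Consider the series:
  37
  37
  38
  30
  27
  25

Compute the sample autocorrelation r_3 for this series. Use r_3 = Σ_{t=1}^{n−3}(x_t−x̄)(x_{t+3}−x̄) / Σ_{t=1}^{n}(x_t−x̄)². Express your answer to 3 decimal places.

-0.473

Mean x̄ = (37 + 37 + 38 + 30 + 27 + 25)/6 = 32.3333
Deviations from mean: 4.6667, 4.6667, 5.6667, -2.3333, -5.3333, -7.3333
Σ(x_t−x̄)(x_{t+3}−x̄) = (-10.8889) + (-24.8889) + (-41.5556) = -77.3333
Denominator Σ(x_t−x̄)² = 163.3333
r_3 = -77.3333 / 163.3333 = -0.473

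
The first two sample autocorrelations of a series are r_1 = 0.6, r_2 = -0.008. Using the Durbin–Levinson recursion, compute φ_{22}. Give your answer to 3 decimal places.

-0.575

φ_{22} = (r_2 − r_1²) / (1 − r_1²)
r_1² = (0.6)² = 0.36
Numerator = -0.008 − 0.3600 = -0.3680; denominator = 1 − 0.3600 = 0.6400
φ_{22} = -0.3680 / 0.6400 = -0.575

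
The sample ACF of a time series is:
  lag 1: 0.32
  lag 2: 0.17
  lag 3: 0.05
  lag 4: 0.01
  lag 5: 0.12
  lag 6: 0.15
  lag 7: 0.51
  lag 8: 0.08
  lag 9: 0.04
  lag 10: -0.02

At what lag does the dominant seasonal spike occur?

7

The largest autocorrelation is r_7 = 0.51; the remaining lags stay at or below 0.32. The elevated value at lag 1 (0.32), dropping to 0.17 at lag 2, reflects decaying short-term dependence rather than seasonality.
The dominant spike at lag 7 indicates a seasonal period of 7.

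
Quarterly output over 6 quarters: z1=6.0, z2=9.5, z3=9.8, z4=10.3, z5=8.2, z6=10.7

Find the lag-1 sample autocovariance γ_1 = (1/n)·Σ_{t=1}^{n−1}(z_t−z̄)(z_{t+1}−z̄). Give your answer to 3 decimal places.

Mean z̄ = (6.0 + 9.5 + 9.8 + 10.3 + 8.2 + 10.7)/6 = 9.0833
Σ_{t=1}^{5}(z_t−z̄)(z_{t+1}−z̄) = -2.6169
γ_1 = -2.6169 / 6 = -0.436

-0.436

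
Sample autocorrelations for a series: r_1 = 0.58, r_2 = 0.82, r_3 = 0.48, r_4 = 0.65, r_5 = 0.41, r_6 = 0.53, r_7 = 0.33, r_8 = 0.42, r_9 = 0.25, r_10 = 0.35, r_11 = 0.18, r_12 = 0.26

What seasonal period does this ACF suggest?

2

The largest autocorrelation is r_2 = 0.82, with a weaker echo at lag 4 (0.65); the remaining lags stay at or below 0.58.
The dominant spike at lag 2 indicates a seasonal period of 2.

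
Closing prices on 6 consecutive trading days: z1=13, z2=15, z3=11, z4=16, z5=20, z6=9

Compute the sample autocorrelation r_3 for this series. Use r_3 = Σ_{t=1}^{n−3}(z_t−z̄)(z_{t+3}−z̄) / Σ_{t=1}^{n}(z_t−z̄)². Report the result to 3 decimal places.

0.250

Mean z̄ = (13 + 15 + 11 + 16 + 20 + 9)/6 = 14.0000
Numerator Σ_{t=1}^{3}(z_t−z̄)(z_{t+3}−z̄) = 19.0000
Denominator Σ(z_t−z̄)² = 76.0000
r_3 = 19.0000 / 76.0000 = 0.250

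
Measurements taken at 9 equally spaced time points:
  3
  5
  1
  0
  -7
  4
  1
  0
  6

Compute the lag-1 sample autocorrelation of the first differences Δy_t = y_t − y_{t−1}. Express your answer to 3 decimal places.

-0.459

First differences Δy: 2, -4, -1, -7, 11, -3, -1, 6
Mean of differences = 0.3750
Numerator Σ(Δy_t−Δȳ)(Δy_{t+1}−Δȳ) = -108.2656
Denominator Σ(Δy_t−Δȳ)² = 235.8750
r_1(Δy) = -108.2656 / 235.8750 = -0.459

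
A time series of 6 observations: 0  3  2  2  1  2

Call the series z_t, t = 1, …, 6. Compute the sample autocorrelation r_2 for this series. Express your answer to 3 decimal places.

Mean z̄ = (0 + 3 + 2 + 2 + 1 + 2)/6 = 1.6667
Numerator Σ_{t=1}^{4}(z_t−z̄)(z_{t+2}−z̄) = -0.2222
Denominator Σ(z_t−z̄)² = 5.3333
r_2 = -0.2222 / 5.3333 = -0.042

-0.042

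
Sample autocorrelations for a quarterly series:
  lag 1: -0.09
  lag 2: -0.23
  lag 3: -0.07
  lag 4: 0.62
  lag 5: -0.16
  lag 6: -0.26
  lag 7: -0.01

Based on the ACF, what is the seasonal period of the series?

4

The largest autocorrelation is r_4 = 0.62; the remaining lags stay at or below -0.01.
The dominant spike at lag 4 indicates a seasonal period of 4.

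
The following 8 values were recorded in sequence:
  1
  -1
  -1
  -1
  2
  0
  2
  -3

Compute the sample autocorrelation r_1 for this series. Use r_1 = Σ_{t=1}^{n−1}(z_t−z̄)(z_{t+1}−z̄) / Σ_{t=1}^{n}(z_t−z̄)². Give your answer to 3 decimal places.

Mean z̄ = (1 − 1 − 1 − 1 + 2 + 0 + 2 − 3)/8 = -0.1250
Deviations from mean: 1.1250, -0.8750, -0.8750, -0.8750, 2.1250, 0.1250, 2.1250, -2.8750
Numerator Σ_{t=1}^{7}(z_t−z̄)(z_{t+1}−z̄) = -6.8906
Denominator Σ(z_t−z̄)² = 20.8750
r_1 = -6.8906 / 20.8750 = -0.330

-0.330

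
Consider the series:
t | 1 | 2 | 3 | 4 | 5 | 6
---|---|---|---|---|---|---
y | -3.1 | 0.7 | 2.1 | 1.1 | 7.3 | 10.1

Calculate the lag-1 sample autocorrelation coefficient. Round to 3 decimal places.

0.347

Mean ȳ = (-3.1 + 0.7 + 2.1 + 1.1 + 7.3 + 10.1)/6 = 3.0333
Deviations from mean: -6.1333, -2.3333, -0.9333, -1.9333, 4.2667, 7.0667
Σ(y_t−ȳ)(y_{t+1}−ȳ) = (14.3111) + (2.1778) + (1.8044) + (-8.2489) + (30.1511) = 40.1956
Denominator Σ(y_t−ȳ)² = 115.8133
r_1 = 40.1956 / 115.8133 = 0.347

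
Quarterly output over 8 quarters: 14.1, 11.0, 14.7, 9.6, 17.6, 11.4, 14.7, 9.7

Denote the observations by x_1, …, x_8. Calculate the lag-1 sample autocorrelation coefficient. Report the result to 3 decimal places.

-0.747

Mean x̄ = (14.1 + 11.0 + 14.7 + 9.6 + 17.6 + 11.4 + 14.7 + 9.7)/8 = 12.8500
Σ(x_t−x̄)(x_{t+1}−x̄) = (-2.3125) + (-3.4225) + (-6.0125) + (-15.4375) + (-6.8875) + (-2.6825) + (-5.8275) = -42.5825
Denominator Σ(x_t−x̄)² = 56.9800
r_1 = -42.5825 / 56.9800 = -0.747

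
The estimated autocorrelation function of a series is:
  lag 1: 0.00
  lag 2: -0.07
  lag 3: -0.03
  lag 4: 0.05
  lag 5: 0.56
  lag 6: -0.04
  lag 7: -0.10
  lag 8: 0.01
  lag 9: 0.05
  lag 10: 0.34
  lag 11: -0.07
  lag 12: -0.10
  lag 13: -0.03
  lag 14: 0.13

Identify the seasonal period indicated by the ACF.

The largest autocorrelation is r_5 = 0.56, with a weaker echo at lag 10 (0.34); the remaining lags stay at or below 0.13.
The dominant spike at lag 5 indicates a seasonal period of 5.

5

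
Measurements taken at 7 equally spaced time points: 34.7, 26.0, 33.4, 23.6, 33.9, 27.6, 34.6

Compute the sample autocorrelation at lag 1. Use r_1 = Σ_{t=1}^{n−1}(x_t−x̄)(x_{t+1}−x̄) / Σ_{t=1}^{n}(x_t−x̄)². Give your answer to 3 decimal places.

Mean x̄ = (34.7 + 26.0 + 33.4 + 23.6 + 33.9 + 27.6 + 34.6)/7 = 30.5429
Σ(x_t−x̄)(x_{t+1}−x̄) = (-18.8853) + (-12.9796) + (-19.8367) + (-23.3082) + (-9.8796) + (-11.9396) = -96.8290
Denominator Σ(x_t−x̄)² = 130.6771
r_1 = -96.8290 / 130.6771 = -0.741

-0.741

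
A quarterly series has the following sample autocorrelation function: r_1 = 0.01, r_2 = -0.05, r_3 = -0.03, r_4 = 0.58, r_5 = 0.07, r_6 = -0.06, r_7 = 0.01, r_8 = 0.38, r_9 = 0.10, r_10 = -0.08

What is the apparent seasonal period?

4

The largest autocorrelation is r_4 = 0.58, with a weaker echo at lag 8 (0.38); the remaining lags stay at or below 0.10.
The dominant spike at lag 4 indicates a seasonal period of 4.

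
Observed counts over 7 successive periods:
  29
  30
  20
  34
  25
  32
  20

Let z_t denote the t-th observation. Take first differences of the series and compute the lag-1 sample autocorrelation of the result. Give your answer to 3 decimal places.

-0.757

First differences Δz: 1, -10, 14, -9, 7, -12
Mean of differences = -1.5000
Numerator Σ(Δz_t−Δz̄)(Δz_{t+1}−Δz̄) = -422.2500
Denominator Σ(Δz_t−Δz̄)² = 557.5000
r_1(Δz) = -422.2500 / 557.5000 = -0.757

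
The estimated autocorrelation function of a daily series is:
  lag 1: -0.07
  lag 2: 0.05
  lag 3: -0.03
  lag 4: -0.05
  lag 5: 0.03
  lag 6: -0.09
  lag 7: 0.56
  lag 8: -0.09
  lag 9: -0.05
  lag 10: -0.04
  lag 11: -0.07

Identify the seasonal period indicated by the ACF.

The largest autocorrelation is r_7 = 0.56; the remaining lags stay at or below 0.05.
The dominant spike at lag 7 indicates a seasonal period of 7.

7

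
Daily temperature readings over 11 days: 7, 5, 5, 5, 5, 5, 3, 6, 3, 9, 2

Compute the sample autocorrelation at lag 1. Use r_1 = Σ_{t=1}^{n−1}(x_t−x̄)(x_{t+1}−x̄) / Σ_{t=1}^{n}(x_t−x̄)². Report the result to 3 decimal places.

Mean x̄ = (7 + 5 + 5 + 5 + 5 + 5 + 3 + 6 + 3 + 9 + 2)/11 = 5.0000
Numerator Σ_{t=1}^{10}(x_t−x̄)(x_{t+1}−x̄) = -24.0000
Denominator Σ(x_t−x̄)² = 38.0000
r_1 = -24.0000 / 38.0000 = -0.632

-0.632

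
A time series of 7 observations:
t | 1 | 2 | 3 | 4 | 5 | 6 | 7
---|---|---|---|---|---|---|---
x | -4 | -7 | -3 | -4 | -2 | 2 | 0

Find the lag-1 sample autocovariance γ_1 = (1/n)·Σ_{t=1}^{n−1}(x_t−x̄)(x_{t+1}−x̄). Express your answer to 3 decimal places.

3.198

Mean x̄ = (-4 − 7 − 3 − 4 − 2 + 2 + 0)/7 = -2.5714
Σ_{t=1}^{6}(x_t−x̄)(x_{t+1}−x̄) = 22.3878
γ_1 = 22.3878 / 7 = 3.198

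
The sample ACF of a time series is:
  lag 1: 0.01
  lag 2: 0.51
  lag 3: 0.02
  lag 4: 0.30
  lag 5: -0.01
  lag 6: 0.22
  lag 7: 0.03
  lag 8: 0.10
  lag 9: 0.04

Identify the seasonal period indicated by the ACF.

The largest autocorrelation is r_2 = 0.51, with weaker echoes at lags 4 (0.30) and 6 (0.22); the remaining lags stay at or below 0.10.
The dominant spike at lag 2 indicates a seasonal period of 2.

2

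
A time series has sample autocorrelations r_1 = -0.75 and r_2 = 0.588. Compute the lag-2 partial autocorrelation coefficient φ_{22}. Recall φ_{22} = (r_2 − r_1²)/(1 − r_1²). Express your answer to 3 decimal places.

φ_{22} = (r_2 − r_1²) / (1 − r_1²)
r_1² = (-0.75)² = 0.5625
Numerator = 0.588 − 0.5625 = 0.0255; denominator = 1 − 0.5625 = 0.4375
φ_{22} = 0.0255 / 0.4375 = 0.058

0.058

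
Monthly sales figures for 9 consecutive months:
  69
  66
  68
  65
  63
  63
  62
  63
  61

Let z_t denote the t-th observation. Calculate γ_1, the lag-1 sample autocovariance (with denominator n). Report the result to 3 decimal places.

3.102

Mean z̄ = (69 + 66 + 68 + 65 + 63 + 63 + 62 + 63 + 61)/9 = 64.4444
Σ_{t=1}^{8}(z_t−z̄)(z_{t+1}−z̄) = 27.9136
γ_1 = 27.9136 / 9 = 3.102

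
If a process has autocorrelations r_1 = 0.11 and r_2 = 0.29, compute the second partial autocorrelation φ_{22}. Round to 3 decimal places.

φ_{22} = (r_2 − r_1²) / (1 − r_1²)
r_1² = (0.11)² = 0.0121
Numerator = 0.29 − 0.0121 = 0.2779; denominator = 1 − 0.0121 = 0.9879
φ_{22} = 0.2779 / 0.9879 = 0.281

0.281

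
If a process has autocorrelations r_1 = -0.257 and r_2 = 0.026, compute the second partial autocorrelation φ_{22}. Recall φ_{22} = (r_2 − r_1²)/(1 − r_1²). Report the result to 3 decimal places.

φ_{22} = (r_2 − r_1²) / (1 − r_1²)
r_1² = (-0.257)² = 0.066049
Numerator = 0.026 − 0.0660 = -0.0400; denominator = 1 − 0.0660 = 0.9340
φ_{22} = -0.0400 / 0.9340 = -0.043

-0.043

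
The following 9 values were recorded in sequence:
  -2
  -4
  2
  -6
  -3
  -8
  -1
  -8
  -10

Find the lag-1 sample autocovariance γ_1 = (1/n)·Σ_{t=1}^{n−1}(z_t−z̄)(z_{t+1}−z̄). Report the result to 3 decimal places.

-2.022

Mean z̄ = (-2 − 4 + 2 − 6 − 3 − 8 − 1 − 8 − 10)/9 = -4.4444
Σ_{t=1}^{8}(z_t−z̄)(z_{t+1}−z̄) = -18.1975
γ_1 = -18.1975 / 9 = -2.022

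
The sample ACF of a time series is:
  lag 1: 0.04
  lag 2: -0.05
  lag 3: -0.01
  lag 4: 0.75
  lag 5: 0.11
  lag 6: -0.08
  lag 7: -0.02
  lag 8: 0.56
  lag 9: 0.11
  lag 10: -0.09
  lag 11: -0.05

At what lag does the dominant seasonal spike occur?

4

The largest autocorrelation is r_4 = 0.75, with a weaker echo at lag 8 (0.56); the remaining lags stay at or below 0.11.
The dominant spike at lag 4 indicates a seasonal period of 4.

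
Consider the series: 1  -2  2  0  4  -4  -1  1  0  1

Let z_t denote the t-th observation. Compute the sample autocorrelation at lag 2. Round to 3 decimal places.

0.058

Mean z̄ = (1 − 2 + 2 + 0 + 4 − 4 − 1 + 1 + 0 + 1)/10 = 0.2000
Numerator Σ_{t=1}^{8}(z_t−z̄)(z_{t+2}−z̄) = 2.5200
Denominator Σ(z_t−z̄)² = 43.6000
r_2 = 2.5200 / 43.6000 = 0.058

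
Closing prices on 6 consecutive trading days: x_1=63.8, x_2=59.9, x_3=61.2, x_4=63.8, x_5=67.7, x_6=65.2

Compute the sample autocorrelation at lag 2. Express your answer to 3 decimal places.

Mean x̄ = (63.8 + 59.9 + 61.2 + 63.8 + 67.7 + 65.2)/6 = 63.6000
Deviations from mean: 0.2000, -3.7000, -2.4000, 0.2000, 4.1000, 1.6000
Numerator Σ_{t=1}^{4}(x_t−x̄)(x_{t+2}−x̄) = -10.7400
Denominator Σ(x_t−x̄)² = 38.9000
r_2 = -10.7400 / 38.9000 = -0.276

-0.276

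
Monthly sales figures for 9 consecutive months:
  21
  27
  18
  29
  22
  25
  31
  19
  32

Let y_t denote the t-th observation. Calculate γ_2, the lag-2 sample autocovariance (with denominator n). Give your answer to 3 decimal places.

8.997

Mean ȳ = (21 + 27 + 18 + 29 + 22 + 25 + 31 + 19 + 32)/9 = 24.8889
Σ_{t=1}^{7}(y_t−ȳ)(y_{t+2}−ȳ) = 80.9753
γ_2 = 80.9753 / 9 = 8.997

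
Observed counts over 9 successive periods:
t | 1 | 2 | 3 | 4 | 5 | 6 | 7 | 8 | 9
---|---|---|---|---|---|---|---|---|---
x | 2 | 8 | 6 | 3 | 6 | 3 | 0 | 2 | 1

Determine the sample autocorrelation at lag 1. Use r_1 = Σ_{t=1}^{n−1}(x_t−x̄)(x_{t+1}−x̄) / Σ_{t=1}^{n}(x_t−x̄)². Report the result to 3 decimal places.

Mean x̄ = (2 + 8 + 6 + 3 + 6 + 3 + 0 + 2 + 1)/9 = 3.4444
Numerator Σ_{t=1}^{8}(x_t−x̄)(x_{t+1}−x̄) = 11.6914
Denominator Σ(x_t−x̄)² = 56.2222
r_1 = 11.6914 / 56.2222 = 0.208

0.208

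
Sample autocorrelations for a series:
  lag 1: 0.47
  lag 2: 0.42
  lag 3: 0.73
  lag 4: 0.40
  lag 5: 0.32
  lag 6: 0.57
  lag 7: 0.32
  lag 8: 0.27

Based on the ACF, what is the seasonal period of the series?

The largest autocorrelation is r_3 = 0.73, with a weaker echo at lag 6 (0.57); the remaining lags stay at or below 0.47. The elevated value at lag 1 (0.47), dropping to 0.42 at lag 2, reflects decaying short-term dependence rather than seasonality.
The dominant spike at lag 3 indicates a seasonal period of 3.

3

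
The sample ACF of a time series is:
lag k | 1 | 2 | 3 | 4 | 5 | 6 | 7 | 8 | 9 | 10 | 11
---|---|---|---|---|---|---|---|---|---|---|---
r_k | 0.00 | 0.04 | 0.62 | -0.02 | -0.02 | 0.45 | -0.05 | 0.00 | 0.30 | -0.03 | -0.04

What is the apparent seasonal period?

3

The largest autocorrelation is r_3 = 0.62, with weaker echoes at lags 6 (0.45) and 9 (0.30); the remaining lags stay at or below 0.04.
The dominant spike at lag 3 indicates a seasonal period of 3.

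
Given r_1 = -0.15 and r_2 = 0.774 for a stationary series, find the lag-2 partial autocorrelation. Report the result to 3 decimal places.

φ_{22} = (r_2 − r_1²) / (1 − r_1²)
r_1² = (-0.15)² = 0.0225
Numerator = 0.774 − 0.0225 = 0.7515; denominator = 1 − 0.0225 = 0.9775
φ_{22} = 0.7515 / 0.9775 = 0.769

0.769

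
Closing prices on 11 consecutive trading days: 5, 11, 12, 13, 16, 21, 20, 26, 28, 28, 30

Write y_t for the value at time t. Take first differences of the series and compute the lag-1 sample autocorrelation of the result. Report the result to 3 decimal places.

First differences Δy: 6, 1, 1, 3, 5, -1, 6, 2, 0, 2
Mean of differences = 2.5000
Numerator Σ(Δy_t−Δȳ)(Δy_{t+1}−Δȳ) = -22.7500
Denominator Σ(Δy_t−Δȳ)² = 54.5000
r_1(Δy) = -22.7500 / 54.5000 = -0.417

-0.417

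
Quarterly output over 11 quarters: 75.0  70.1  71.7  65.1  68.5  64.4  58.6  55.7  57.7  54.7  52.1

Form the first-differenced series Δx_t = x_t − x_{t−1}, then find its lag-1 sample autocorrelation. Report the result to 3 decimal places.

First differences Δx: -4.9, 1.6, -6.6, 3.4, -4.1, -5.8, -2.9, 2.0, -3.0, -2.6
Mean of differences = -2.2900
Numerator Σ(Δx_t−Δx̄)(Δx_{t+1}−Δx̄) = -58.6901
Denominator Σ(Δx_t−Δx̄)² = 107.8690
r_1(Δx) = -58.6901 / 107.8690 = -0.544

-0.544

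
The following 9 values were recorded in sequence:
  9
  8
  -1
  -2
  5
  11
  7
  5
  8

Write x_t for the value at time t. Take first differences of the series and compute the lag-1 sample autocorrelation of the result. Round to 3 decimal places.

First differences Δx: -1, -9, -1, 7, 6, -4, -2, 3
Mean of differences = -0.1250
Numerator Σ(Δx_t−Δx̄)(Δx_{t+1}−Δx̄) = 30.6094
Denominator Σ(Δx_t−Δx̄)² = 196.8750
r_1(Δx) = 30.6094 / 196.8750 = 0.155

0.155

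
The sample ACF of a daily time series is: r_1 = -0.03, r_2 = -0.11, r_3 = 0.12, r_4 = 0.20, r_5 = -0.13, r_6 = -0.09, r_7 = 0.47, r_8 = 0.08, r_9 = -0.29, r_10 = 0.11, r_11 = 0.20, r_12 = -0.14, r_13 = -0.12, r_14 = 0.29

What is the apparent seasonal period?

7

The largest autocorrelation is r_7 = 0.47, with a weaker echo at lag 14 (0.29); the remaining lags stay at or below 0.20.
The dominant spike at lag 7 indicates a seasonal period of 7.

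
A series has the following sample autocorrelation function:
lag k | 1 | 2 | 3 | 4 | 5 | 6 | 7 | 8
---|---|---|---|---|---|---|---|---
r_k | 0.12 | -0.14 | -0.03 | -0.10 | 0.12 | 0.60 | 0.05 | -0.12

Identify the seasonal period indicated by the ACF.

6

The largest autocorrelation is r_6 = 0.60; the remaining lags stay at or below 0.12.
The dominant spike at lag 6 indicates a seasonal period of 6.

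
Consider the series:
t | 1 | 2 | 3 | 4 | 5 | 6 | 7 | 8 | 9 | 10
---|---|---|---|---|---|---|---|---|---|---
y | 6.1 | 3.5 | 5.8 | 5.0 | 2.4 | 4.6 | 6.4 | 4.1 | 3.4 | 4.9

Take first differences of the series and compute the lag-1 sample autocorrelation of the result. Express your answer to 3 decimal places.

First differences Δy: -2.6, 2.3, -0.8, -2.6, 2.2, 1.8, -2.3, -0.7, 1.5
Mean of differences = -0.1333
Numerator Σ(Δy_t−Δȳ)(Δy_{t+1}−Δȳ) = -11.1111
Denominator Σ(Δy_t−Δȳ)² = 35.4000
r_1(Δy) = -11.1111 / 35.4000 = -0.314

-0.314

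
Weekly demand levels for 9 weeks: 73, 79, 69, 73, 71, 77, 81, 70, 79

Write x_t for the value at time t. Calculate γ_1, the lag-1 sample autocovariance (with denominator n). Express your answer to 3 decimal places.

Mean x̄ = (73 + 79 + 69 + 73 + 71 + 77 + 81 + 70 + 79)/9 = 74.6667
Σ_{t=1}^{8}(x_t−x̄)(x_{t+1}−x̄) = -59.7778
γ_1 = -59.7778 / 9 = -6.642

-6.642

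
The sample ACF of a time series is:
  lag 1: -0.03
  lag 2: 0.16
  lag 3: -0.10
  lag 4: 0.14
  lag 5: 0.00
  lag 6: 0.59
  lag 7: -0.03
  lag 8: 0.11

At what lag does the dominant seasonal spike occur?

The largest autocorrelation is r_6 = 0.59; the remaining lags stay at or below 0.16.
The dominant spike at lag 6 indicates a seasonal period of 6.

6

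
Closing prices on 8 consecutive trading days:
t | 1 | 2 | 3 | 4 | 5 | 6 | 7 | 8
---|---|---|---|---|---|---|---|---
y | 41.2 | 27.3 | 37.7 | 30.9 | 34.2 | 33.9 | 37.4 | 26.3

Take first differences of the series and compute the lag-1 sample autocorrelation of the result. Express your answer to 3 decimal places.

-0.566

First differences Δy: -13.9, 10.4, -6.8, 3.3, -0.3, 3.5, -11.1
Mean of differences = -2.1286
Numerator Σ(Δy_t−Δȳ)(Δy_{t+1}−Δȳ) = -261.6422
Denominator Σ(Δy_t−Δȳ)² = 462.3343
r_1(Δy) = -261.6422 / 462.3343 = -0.566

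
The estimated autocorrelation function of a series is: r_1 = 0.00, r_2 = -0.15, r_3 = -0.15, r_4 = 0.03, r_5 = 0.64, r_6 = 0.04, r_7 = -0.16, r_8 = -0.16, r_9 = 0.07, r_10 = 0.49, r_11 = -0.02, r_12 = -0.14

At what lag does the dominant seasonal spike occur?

5

The largest autocorrelation is r_5 = 0.64, with a weaker echo at lag 10 (0.49); the remaining lags stay at or below 0.07.
The dominant spike at lag 5 indicates a seasonal period of 5.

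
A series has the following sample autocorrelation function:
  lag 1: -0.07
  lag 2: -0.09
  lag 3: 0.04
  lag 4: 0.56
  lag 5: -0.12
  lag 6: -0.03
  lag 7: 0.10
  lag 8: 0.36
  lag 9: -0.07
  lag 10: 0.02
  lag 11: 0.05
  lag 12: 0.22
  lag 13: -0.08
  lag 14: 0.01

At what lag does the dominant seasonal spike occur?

The largest autocorrelation is r_4 = 0.56, with weaker echoes at lags 8 (0.36) and 12 (0.22); the remaining lags stay at or below 0.10.
The dominant spike at lag 4 indicates a seasonal period of 4.

4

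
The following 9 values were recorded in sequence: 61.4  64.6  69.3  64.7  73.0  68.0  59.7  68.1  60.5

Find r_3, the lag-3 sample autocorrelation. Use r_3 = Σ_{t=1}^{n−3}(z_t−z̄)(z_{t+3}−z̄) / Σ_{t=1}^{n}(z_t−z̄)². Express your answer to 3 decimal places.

Mean z̄ = (61.4 + 64.6 + 69.3 + 64.7 + 73.0 + 68.0 + 59.7 + 68.1 + 60.5)/9 = 65.4778
Numerator Σ_{t=1}^{6}(z_t−z̄)(z_{t+3}−z̄) = 17.8730
Denominator Σ(z_t−z̄)² = 160.5956
r_3 = 17.8730 / 160.5956 = 0.111

0.111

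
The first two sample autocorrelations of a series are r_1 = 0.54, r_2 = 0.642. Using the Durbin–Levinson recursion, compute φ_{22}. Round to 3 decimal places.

0.495

φ_{22} = (r_2 − r_1²) / (1 − r_1²)
r_1² = (0.54)² = 0.2916
Numerator = 0.642 − 0.2916 = 0.3504; denominator = 1 − 0.2916 = 0.7084
φ_{22} = 0.3504 / 0.7084 = 0.495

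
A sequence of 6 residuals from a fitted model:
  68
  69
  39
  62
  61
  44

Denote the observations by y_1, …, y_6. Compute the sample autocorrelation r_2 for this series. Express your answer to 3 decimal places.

Mean ȳ = (68 + 69 + 39 + 62 + 61 + 44)/6 = 57.1667
Deviations from mean: 10.8333, 11.8333, -18.1667, 4.8333, 3.8333, -13.1667
Σ(y_t−ȳ)(y_{t+2}−ȳ) = (-196.8056) + (57.1944) + (-69.6389) + (-63.6389) = -272.8889
Denominator Σ(y_t−ȳ)² = 798.8333
r_2 = -272.8889 / 798.8333 = -0.342

-0.342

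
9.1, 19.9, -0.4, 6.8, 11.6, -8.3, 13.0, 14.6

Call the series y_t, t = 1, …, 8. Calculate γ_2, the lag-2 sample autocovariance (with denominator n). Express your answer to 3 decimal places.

-14.692

Mean ȳ = (9.1 + 19.9 − 0.4 + 6.8 + 11.6 − 8.3 + 13.0 + 14.6)/8 = 8.2875
Deviations: 0.8125, 11.6125, -8.6875, -1.4875, 3.3125, -16.5875, 4.7125, 6.3125
Σ_{t=1}^{6}(y_t−ȳ)(y_{t+2}−ȳ) = -117.5341
γ_2 = -117.5341 / 8 = -14.692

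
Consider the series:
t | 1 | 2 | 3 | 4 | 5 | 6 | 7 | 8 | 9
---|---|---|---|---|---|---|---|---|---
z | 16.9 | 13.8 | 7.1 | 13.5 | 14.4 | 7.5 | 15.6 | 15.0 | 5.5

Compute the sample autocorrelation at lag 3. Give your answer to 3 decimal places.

Mean z̄ = (16.9 + 13.8 + 7.1 + 13.5 + 14.4 + 7.5 + 15.6 + 15.0 + 5.5)/9 = 12.1444
Σ(z_t−z̄)(z_{t+3}−z̄) = (6.4464) + (3.7342) + (23.4286) + (4.6842) + (6.4409) + (30.8598) = 75.5941
Denominator Σ(z_t−z̄)² = 143.5422
r_3 = 75.5941 / 143.5422 = 0.527

0.527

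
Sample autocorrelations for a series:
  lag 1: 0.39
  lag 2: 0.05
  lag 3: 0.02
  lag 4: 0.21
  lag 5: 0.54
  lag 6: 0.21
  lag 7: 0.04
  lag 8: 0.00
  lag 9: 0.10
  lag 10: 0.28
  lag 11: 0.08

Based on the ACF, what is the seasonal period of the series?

The largest autocorrelation is r_5 = 0.54; the remaining lags stay at or below 0.39. The elevated value at lag 1 (0.39), dropping to 0.05 at lag 2, reflects decaying short-term dependence rather than seasonality.
The dominant spike at lag 5 indicates a seasonal period of 5.

5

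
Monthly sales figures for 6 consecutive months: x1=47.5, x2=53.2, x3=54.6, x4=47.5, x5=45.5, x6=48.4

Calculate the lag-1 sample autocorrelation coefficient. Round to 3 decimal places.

0.213

Mean x̄ = (47.5 + 53.2 + 54.6 + 47.5 + 45.5 + 48.4)/6 = 49.4500
Deviations from mean: -1.9500, 3.7500, 5.1500, -1.9500, -3.9500, -1.0500
Numerator Σ_{t=1}^{5}(x_t−x̄)(x_{t+1}−x̄) = 13.8075
Denominator Σ(x_t−x̄)² = 64.8950
r_1 = 13.8075 / 64.8950 = 0.213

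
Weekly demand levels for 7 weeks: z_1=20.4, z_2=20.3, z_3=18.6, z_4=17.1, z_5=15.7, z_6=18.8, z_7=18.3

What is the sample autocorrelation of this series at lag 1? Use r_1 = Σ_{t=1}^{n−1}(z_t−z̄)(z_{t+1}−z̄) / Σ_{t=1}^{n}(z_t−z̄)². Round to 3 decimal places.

Mean z̄ = (20.4 + 20.3 + 18.6 + 17.1 + 15.7 + 18.8 + 18.3)/7 = 18.4571
Deviations from mean: 1.9429, 1.8429, 0.1429, -1.3571, -2.7571, 0.3429, -0.1571
Σ(z_t−z̄)(z_{t+1}−z̄) = (3.5804) + (0.2633) + (-0.1939) + (3.7418) + (-0.9453) + (-0.0539) = 6.3924
Denominator Σ(z_t−z̄)² = 16.7771
r_1 = 6.3924 / 16.7771 = 0.381

0.381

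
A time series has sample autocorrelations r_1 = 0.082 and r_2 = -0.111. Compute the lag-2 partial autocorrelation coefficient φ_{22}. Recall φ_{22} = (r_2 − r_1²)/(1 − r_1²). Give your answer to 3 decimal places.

φ_{22} = (r_2 − r_1²) / (1 − r_1²)
r_1² = (0.082)² = 0.006724
Numerator = -0.111 − 0.0067 = -0.1177; denominator = 1 − 0.0067 = 0.9933
φ_{22} = -0.1177 / 0.9933 = -0.119

-0.119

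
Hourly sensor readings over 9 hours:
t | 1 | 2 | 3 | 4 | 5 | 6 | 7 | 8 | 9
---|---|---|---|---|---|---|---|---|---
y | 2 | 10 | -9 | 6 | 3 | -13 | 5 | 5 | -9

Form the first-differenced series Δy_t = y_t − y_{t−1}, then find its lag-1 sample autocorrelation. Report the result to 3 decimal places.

-0.515

First differences Δy: 8, -19, 15, -3, -16, 18, 0, -14
Mean of differences = -1.3750
Numerator Σ(Δy_t−Δȳ)(Δy_{t+1}−Δȳ) = -730.7656
Denominator Σ(Δy_t−Δȳ)² = 1419.8750
r_1(Δy) = -730.7656 / 1419.8750 = -0.515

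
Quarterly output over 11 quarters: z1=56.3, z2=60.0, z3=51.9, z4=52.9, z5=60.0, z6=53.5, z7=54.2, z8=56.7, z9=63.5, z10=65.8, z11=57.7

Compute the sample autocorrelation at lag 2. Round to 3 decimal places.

Mean z̄ = (56.3 + 60.0 + 51.9 + 52.9 + 60.0 + 53.5 + 54.2 + 56.7 + 63.5 + 65.8 + 57.7)/11 = 57.5000
Numerator Σ_{t=1}^{9}(z_t−z̄)(z_{t+2}−z̄) = -30.6700
Denominator Σ(z_t−z̄)² = 198.9200
r_2 = -30.6700 / 198.9200 = -0.154

-0.154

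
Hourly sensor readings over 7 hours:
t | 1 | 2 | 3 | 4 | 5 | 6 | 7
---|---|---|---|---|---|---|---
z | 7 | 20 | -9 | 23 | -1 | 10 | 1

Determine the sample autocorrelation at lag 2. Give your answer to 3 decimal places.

Mean z̄ = (7 + 20 − 9 + 23 − 1 + 10 + 1)/7 = 7.2857
Deviations from mean: -0.2857, 12.7143, -16.2857, 15.7143, -8.2857, 2.7143, -6.2857
Numerator Σ_{t=1}^{5}(z_t−z̄)(z_{t+2}−z̄) = 434.1224
Denominator Σ(z_t−z̄)² = 789.4286
r_2 = 434.1224 / 789.4286 = 0.550

0.550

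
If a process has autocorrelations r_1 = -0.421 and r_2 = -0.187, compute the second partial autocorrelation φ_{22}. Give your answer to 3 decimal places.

φ_{22} = (r_2 − r_1²) / (1 − r_1²)
r_1² = (-0.421)² = 0.177241
Numerator = -0.187 − 0.1772 = -0.3642; denominator = 1 − 0.1772 = 0.8228
φ_{22} = -0.3642 / 0.8228 = -0.443

-0.443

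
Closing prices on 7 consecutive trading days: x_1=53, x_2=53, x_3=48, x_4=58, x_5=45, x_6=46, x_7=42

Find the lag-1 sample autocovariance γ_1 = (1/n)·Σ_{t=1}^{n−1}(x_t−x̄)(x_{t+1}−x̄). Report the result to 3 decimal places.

Mean x̄ = (53 + 53 + 48 + 58 + 45 + 46 + 42)/7 = 49.2857
Σ_{t=1}^{6}(x_t−x̄)(x_{t+1}−x̄) = -1.5102
γ_1 = -1.5102 / 7 = -0.216

-0.216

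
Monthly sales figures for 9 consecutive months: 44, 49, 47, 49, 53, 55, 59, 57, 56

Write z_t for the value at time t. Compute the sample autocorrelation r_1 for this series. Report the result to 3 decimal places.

0.626

Mean z̄ = (44 + 49 + 47 + 49 + 53 + 55 + 59 + 57 + 56)/9 = 52.1111
Numerator Σ_{t=1}^{8}(z_t−z̄)(z_{t+1}−z̄) = 129.4321
Denominator Σ(z_t−z̄)² = 206.8889
r_1 = 129.4321 / 206.8889 = 0.626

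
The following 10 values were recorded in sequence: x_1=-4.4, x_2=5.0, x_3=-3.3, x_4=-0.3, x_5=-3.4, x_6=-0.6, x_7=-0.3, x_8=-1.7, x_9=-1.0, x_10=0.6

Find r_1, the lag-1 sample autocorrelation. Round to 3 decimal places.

-0.618

Mean x̄ = (-4.4 + 5.0 − 3.3 − 0.3 − 3.4 − 0.6 − 0.3 − 1.7 − 1.0 + 0.6)/10 = -0.9400
Numerator Σ_{t=1}^{9}(x_t−x̄)(x_{t+1}−x̄) = -38.8076
Denominator Σ(x_t−x̄)² = 62.7640
r_1 = -38.8076 / 62.7640 = -0.618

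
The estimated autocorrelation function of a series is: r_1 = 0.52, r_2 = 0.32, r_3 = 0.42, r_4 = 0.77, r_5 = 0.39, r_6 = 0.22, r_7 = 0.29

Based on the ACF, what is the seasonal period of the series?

4

The largest autocorrelation is r_4 = 0.77; the remaining lags stay at or below 0.52. The elevated value at lag 1 (0.52), dropping to 0.32 at lag 2, reflects decaying short-term dependence rather than seasonality.
The dominant spike at lag 4 indicates a seasonal period of 4.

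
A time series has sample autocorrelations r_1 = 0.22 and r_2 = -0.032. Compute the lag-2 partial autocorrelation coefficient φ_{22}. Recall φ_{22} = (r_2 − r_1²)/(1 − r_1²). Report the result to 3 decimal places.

-0.084

φ_{22} = (r_2 − r_1²) / (1 − r_1²)
r_1² = (0.22)² = 0.0484
Numerator = -0.032 − 0.0484 = -0.0804; denominator = 1 − 0.0484 = 0.9516
φ_{22} = -0.0804 / 0.9516 = -0.084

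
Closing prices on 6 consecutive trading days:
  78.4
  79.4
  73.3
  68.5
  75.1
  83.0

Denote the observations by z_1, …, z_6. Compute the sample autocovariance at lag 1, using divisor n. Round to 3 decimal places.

Mean z̄ = (78.4 + 79.4 + 73.3 + 68.5 + 75.1 + 83.0)/6 = 76.2833
Σ_{t=1}^{5}(z_t−z̄)(z_{t+1}−z̄) = 21.7814
γ_1 = 21.7814 / 6 = 3.630

3.630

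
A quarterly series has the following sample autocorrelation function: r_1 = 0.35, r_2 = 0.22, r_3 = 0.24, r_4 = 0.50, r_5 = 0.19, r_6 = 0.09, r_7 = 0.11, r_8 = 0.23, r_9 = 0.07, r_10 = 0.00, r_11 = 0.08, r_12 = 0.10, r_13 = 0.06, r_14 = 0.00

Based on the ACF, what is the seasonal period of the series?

4

The largest autocorrelation is r_4 = 0.50; the remaining lags stay at or below 0.35. The elevated value at lag 1 (0.35), dropping to 0.22 at lag 2, reflects decaying short-term dependence rather than seasonality.
The dominant spike at lag 4 indicates a seasonal period of 4.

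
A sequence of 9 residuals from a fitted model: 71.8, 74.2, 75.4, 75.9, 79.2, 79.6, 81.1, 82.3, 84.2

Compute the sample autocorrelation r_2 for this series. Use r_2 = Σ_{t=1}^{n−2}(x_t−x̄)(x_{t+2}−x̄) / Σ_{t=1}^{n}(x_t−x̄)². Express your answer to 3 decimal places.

Mean x̄ = (71.8 + 74.2 + 75.4 + 75.9 + 79.2 + 79.6 + 81.1 + 82.3 + 84.2)/9 = 78.1889
Σ(x_t−x̄)(x_{t+2}−x̄) = (17.8179) + (9.1301) + (-2.8199) + (-3.2299) + (2.9435) + (5.8012) + (17.4990) = 47.1420
Denominator Σ(x_t−x̄)² = 134.2689
r_2 = 47.1420 / 134.2689 = 0.351

0.351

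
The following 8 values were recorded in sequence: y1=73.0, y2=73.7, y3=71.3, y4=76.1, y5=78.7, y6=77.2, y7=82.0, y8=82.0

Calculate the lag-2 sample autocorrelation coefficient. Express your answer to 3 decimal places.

Mean ȳ = (73.0 + 73.7 + 71.3 + 76.1 + 78.7 + 77.2 + 82.0 + 82.0)/8 = 76.7500
Deviations from mean: -3.7500, -3.0500, -5.4500, -0.6500, 1.9500, 0.4500, 5.2500, 5.2500
Numerator Σ_{t=1}^{6}(y_t−ȳ)(y_{t+2}−ȳ) = 24.1000
Denominator Σ(y_t−ȳ)² = 112.6200
r_2 = 24.1000 / 112.6200 = 0.214

0.214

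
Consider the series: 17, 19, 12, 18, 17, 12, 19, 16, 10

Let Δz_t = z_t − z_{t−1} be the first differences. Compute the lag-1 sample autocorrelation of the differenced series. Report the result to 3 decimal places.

First differences Δz: 2, -7, 6, -1, -5, 7, -3, -6
Mean of differences = -0.8750
Numerator Σ(Δz_t−Δz̄)(Δz_{t+1}−Δz̄) = -98.3906
Denominator Σ(Δz_t−Δz̄)² = 202.8750
r_1(Δz) = -98.3906 / 202.8750 = -0.485

-0.485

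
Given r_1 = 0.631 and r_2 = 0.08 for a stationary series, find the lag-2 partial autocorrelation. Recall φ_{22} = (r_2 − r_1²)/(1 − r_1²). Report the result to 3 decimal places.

-0.529

φ_{22} = (r_2 − r_1²) / (1 − r_1²)
r_1² = (0.631)² = 0.398161
Numerator = 0.08 − 0.3982 = -0.3182; denominator = 1 − 0.3982 = 0.6018
φ_{22} = -0.3182 / 0.6018 = -0.529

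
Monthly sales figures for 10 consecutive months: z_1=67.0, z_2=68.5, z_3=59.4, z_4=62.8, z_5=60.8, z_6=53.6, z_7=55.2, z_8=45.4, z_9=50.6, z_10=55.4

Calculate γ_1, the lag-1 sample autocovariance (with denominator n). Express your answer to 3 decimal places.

Mean z̄ = (67.0 + 68.5 + 59.4 + 62.8 + 60.8 + 53.6 + 55.2 + 45.4 + 50.6 + 55.4)/10 = 57.8700
Σ_{t=1}^{9}(z_t−z̄)(z_{t+1}−z̄) = 276.1021
γ_1 = 276.1021 / 10 = 27.610

27.610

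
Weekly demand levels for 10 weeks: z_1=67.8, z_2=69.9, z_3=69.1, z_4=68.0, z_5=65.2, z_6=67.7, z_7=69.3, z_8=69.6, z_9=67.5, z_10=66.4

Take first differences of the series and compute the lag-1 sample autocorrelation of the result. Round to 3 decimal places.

First differences Δz: 2.1, -0.8, -1.1, -2.8, 2.5, 1.6, 0.3, -2.1, -1.1
Mean of differences = -0.1556
Numerator Σ(Δz_t−Δz̄)(Δz_{t+1}−Δz̄) = 1.0425
Denominator Σ(Δz_t−Δz̄)² = 28.4022
r_1(Δz) = 1.0425 / 28.4022 = 0.037

0.037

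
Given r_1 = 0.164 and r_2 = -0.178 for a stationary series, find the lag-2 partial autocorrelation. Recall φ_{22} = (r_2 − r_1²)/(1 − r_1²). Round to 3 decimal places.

φ_{22} = (r_2 − r_1²) / (1 − r_1²)
r_1² = (0.164)² = 0.026896
Numerator = -0.178 − 0.0269 = -0.2049; denominator = 1 − 0.0269 = 0.9731
φ_{22} = -0.2049 / 0.9731 = -0.211

-0.211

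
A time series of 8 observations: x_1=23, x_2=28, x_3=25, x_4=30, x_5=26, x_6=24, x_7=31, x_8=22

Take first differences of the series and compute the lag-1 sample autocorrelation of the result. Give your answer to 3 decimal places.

First differences Δx: 5, -3, 5, -4, -2, 7, -9
Mean of differences = -0.1429
Numerator Σ(Δx_t−Δx̄)(Δx_{t+1}−Δx̄) = -118.5918
Denominator Σ(Δx_t−Δx̄)² = 208.8571
r_1(Δx) = -118.5918 / 208.8571 = -0.568

-0.568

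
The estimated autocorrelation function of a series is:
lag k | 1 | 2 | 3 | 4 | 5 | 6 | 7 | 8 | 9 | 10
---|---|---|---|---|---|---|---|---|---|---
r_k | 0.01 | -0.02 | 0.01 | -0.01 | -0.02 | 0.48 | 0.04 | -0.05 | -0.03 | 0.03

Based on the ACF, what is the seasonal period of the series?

6

The largest autocorrelation is r_6 = 0.48; the remaining lags stay at or below 0.04.
The dominant spike at lag 6 indicates a seasonal period of 6.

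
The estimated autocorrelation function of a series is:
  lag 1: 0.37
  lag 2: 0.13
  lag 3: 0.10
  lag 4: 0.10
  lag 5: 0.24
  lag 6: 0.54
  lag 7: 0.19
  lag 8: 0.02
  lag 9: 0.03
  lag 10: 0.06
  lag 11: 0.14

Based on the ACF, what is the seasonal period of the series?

6

The largest autocorrelation is r_6 = 0.54; the remaining lags stay at or below 0.37. The elevated value at lag 1 (0.37), dropping to 0.13 at lag 2, reflects decaying short-term dependence rather than seasonality.
The dominant spike at lag 6 indicates a seasonal period of 6.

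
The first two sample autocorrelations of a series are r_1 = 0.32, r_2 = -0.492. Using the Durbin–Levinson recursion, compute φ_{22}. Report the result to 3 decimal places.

φ_{22} = (r_2 − r_1²) / (1 − r_1²)
r_1² = (0.32)² = 0.1024
Numerator = -0.492 − 0.1024 = -0.5944; denominator = 1 − 0.1024 = 0.8976
φ_{22} = -0.5944 / 0.8976 = -0.662

-0.662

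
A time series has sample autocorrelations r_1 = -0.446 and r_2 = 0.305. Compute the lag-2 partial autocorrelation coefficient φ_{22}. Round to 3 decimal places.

φ_{22} = (r_2 − r_1²) / (1 − r_1²)
r_1² = (-0.446)² = 0.198916
Numerator = 0.305 − 0.1989 = 0.1061; denominator = 1 − 0.1989 = 0.8011
φ_{22} = 0.1061 / 0.8011 = 0.132

0.132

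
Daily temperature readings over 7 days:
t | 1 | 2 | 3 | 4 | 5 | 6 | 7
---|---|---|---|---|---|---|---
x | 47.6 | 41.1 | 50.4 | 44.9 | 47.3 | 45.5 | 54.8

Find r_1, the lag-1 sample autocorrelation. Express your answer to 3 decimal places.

-0.366

Mean x̄ = (47.6 + 41.1 + 50.4 + 44.9 + 47.3 + 45.5 + 54.8)/7 = 47.3714
Σ(x_t−x̄)(x_{t+1}−x̄) = (-1.4335) + (-18.9935) + (-7.4849) + (0.1765) + (0.1337) + (-13.9020) = -41.5037
Denominator Σ(x_t−x̄)² = 113.3543
r_1 = -41.5037 / 113.3543 = -0.366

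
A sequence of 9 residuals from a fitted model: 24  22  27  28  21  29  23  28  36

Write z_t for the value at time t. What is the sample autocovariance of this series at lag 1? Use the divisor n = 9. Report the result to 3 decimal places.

Mean z̄ = (24 + 22 + 27 + 28 + 21 + 29 + 23 + 28 + 36)/9 = 26.4444
Σ_{t=1}^{8}(z_t−z̄)(z_{t+1}−z̄) = -12.4198
γ_1 = -12.4198 / 9 = -1.380

-1.380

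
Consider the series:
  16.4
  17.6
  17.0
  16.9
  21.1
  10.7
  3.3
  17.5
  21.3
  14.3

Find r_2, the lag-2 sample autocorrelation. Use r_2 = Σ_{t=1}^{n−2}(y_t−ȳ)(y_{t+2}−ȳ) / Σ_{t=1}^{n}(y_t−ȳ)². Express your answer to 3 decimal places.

-0.574

Mean ȳ = (16.4 + 17.6 + 17.0 + 16.9 + 21.1 + 10.7 + 3.3 + 17.5 + 21.3 + 14.3)/10 = 15.6100
Numerator Σ_{t=1}^{8}(y_t−ȳ)(y_{t+2}−ȳ) = -144.4192
Denominator Σ(y_t−ȳ)² = 251.6290
r_2 = -144.4192 / 251.6290 = -0.574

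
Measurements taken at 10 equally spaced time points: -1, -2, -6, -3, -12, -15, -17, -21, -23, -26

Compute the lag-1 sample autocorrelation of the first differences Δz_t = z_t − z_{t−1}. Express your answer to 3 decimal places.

-0.579

First differences Δz: -1, -4, 3, -9, -3, -2, -4, -2, -3
Mean of differences = -2.7778
Numerator Σ(Δz_t−Δz̄)(Δz_{t+1}−Δz̄) = -46.0494
Denominator Σ(Δz_t−Δz̄)² = 79.5556
r_1(Δz) = -46.0494 / 79.5556 = -0.579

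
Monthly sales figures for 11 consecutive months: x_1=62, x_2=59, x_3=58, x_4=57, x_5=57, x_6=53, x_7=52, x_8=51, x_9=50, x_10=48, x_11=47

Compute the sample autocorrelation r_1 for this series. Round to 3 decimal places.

Mean x̄ = (62 + 59 + 58 + 57 + 57 + 53 + 52 + 51 + 50 + 48 + 47)/11 = 54.0000
Numerator Σ_{t=1}^{10}(x_t−x̄)(x_{t+1}−x̄) = 164.0000
Denominator Σ(x_t−x̄)² = 238.0000
r_1 = 164.0000 / 238.0000 = 0.689

0.689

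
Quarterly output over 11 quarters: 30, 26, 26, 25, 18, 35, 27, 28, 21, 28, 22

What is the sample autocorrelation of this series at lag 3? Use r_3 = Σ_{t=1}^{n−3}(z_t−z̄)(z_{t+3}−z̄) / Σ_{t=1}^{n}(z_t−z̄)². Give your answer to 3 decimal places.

Mean z̄ = (30 + 26 + 26 + 25 + 18 + 35 + 27 + 28 + 21 + 28 + 22)/11 = 26.0000
Numerator Σ_{t=1}^{8}(z_t−z̄)(z_{t+3}−z̄) = -72.0000
Denominator Σ(z_t−z̄)² = 212.0000
r_3 = -72.0000 / 212.0000 = -0.340

-0.340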